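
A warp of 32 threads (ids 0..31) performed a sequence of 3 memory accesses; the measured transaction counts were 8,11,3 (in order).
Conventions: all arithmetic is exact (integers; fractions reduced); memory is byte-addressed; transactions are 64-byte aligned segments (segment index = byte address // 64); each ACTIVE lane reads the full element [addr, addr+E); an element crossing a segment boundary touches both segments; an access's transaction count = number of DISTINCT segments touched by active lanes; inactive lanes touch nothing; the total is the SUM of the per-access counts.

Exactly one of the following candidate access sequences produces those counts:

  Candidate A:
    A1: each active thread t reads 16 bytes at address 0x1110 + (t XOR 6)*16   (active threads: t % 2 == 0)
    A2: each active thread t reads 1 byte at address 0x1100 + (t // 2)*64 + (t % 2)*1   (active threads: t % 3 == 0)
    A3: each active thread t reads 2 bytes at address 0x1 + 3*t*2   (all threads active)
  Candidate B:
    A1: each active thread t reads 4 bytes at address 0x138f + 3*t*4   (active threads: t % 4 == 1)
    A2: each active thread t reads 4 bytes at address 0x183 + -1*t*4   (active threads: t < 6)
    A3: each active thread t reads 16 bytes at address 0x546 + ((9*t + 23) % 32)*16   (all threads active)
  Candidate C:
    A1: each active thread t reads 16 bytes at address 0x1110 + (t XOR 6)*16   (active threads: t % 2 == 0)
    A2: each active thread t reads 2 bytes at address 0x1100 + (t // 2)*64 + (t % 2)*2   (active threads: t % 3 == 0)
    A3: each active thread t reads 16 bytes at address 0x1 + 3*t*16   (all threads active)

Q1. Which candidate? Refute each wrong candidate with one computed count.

B: A1 gives 6 transactions, not 8
C: A3 gives 24 transactions, not 3
A: all counts match (8,11,3)

Answer: A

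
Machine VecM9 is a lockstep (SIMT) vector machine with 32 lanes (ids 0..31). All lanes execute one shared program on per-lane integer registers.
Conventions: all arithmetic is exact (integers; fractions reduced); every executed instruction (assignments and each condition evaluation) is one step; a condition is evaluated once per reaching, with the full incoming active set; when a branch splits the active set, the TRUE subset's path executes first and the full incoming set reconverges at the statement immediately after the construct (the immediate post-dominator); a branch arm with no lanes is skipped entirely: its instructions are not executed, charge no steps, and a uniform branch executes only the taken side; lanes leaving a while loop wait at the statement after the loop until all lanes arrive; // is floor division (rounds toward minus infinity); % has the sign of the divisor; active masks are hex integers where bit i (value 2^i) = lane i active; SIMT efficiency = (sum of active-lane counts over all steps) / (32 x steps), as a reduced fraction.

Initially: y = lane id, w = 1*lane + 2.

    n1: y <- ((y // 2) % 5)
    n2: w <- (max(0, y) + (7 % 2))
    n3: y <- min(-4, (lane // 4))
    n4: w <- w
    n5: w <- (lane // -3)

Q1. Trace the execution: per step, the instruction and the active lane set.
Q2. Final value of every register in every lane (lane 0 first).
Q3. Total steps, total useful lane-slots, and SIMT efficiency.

step 0: y <- ((y // 2) % 5)          0xffffffff
step 1: w <- (max(0, y) + (7 % 2))   0xffffffff
step 2: y <- min(-4, (lane // 4))    0xffffffff
step 3: w <- w                       0xffffffff
step 4: w <- (lane // -3)            0xffffffff

Answer: 5 steps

y: -4,-4,-4,-4,-4,-4,-4,-4,-4,-4,-4,-4,-4,-4,-4,-4,-4,-4,-4,-4,-4,-4,-4,-4,-4,-4,-4,-4,-4,-4,-4,-4
w: 0,-1,-1,-1,-2,-2,-2,-3,-3,-3,-4,-4,-4,-5,-5,-5,-6,-6,-6,-7,-7,-7,-8,-8,-8,-9,-9,-9,-10,-10,-10,-11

steps = 5; useful = 160; efficiency = 160/160 = 1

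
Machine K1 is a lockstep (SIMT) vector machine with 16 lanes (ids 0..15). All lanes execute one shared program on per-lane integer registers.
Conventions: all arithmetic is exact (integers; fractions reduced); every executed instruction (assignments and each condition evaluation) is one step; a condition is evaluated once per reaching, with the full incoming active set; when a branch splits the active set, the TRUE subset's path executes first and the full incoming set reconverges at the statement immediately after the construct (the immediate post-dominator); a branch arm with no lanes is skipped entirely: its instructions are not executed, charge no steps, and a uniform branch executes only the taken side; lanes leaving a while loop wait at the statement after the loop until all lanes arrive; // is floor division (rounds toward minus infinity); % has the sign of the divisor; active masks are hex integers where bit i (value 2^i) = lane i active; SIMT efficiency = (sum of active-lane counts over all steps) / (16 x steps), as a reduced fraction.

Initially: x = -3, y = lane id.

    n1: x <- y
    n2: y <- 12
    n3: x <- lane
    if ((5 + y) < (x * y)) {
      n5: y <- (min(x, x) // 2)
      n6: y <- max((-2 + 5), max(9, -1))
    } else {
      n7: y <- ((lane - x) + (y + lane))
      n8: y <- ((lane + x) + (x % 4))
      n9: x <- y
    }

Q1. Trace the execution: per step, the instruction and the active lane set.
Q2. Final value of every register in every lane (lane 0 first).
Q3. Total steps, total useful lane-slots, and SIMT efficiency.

step 0: x <- y                       0xffff
step 1: y <- 12                      0xffff
step 2: x <- lane                    0xffff
step 3: eval ((5 + y) < (x * y))     0xffff
step 4: y <- (min(x, x) // 2)        0xfffc
step 5: y <- max((-2 + 5), max(9, -1)) 0xfffc
step 6: y <- ((lane - x) + (y + lane)) 0x0003
step 7: y <- ((lane + x) + (x % 4))  0x0003
step 8: x <- y                       0x0003

Answer: 9 steps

x: 0,3,2,3,4,5,6,7,8,9,10,11,12,13,14,15
y: 0,3,9,9,9,9,9,9,9,9,9,9,9,9,9,9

steps = 9; useful = 98; efficiency = 98/144 = 49/72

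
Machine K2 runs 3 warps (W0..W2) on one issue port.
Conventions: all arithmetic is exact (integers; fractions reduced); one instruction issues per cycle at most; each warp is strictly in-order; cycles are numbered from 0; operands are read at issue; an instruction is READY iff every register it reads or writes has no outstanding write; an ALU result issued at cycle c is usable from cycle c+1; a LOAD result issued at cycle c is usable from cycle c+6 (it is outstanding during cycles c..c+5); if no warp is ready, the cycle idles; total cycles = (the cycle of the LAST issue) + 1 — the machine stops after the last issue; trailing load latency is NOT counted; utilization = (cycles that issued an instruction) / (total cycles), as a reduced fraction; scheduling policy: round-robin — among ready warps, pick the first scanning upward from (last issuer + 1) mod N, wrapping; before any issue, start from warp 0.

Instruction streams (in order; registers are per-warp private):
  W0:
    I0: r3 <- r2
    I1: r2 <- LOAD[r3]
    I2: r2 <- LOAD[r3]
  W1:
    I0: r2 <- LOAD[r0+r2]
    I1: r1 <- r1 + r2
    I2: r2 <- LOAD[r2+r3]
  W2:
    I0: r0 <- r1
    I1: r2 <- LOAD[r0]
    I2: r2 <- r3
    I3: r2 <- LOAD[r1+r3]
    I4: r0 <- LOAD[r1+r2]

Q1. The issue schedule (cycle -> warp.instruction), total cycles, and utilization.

cycle 0: W0.I0
cycle 1: W1.I0
cycle 2: W2.I0
cycle 3: W0.I1
cycle 4: W2.I1
cycle 5: idle
cycle 6: idle
cycle 7: W1.I1
cycle 8: W1.I2
cycle 9: W0.I2
cycle 10: W2.I2
cycle 11: W2.I3
cycle 12: idle
cycle 13: idle
cycle 14: idle
cycle 15: idle
cycle 16: idle
cycle 17: W2.I4

Answer: 18 cycles, utilization 11/18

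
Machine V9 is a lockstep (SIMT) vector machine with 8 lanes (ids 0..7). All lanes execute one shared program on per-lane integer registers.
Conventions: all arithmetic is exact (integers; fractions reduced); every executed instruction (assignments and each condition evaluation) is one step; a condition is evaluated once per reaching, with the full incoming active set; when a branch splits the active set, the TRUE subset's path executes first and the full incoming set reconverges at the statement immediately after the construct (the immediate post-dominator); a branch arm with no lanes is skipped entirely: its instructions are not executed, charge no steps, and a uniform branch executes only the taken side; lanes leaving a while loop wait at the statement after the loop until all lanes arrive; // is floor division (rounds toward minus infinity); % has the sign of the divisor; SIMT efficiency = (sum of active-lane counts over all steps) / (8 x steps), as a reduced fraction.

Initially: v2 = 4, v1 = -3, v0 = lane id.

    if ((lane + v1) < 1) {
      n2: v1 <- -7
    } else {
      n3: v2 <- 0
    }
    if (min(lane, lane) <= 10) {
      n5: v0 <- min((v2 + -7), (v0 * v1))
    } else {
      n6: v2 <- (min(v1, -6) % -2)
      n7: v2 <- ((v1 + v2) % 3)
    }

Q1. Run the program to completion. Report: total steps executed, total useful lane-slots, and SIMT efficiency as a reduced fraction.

Answer: 5 steps, 32 useful, 4/5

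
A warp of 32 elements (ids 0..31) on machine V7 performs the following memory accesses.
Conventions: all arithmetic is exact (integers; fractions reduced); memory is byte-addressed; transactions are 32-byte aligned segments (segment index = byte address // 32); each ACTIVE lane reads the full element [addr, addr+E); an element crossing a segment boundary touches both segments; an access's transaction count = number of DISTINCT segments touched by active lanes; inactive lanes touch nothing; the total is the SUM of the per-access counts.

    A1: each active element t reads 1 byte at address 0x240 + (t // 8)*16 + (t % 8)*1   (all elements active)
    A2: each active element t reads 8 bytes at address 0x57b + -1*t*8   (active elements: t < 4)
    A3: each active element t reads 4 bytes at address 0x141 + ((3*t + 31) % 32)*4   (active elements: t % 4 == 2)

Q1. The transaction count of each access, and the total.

A1: 2 transactions
A2: 2 transactions
A3: 4 transactions

Answer: 2,2,4; total 8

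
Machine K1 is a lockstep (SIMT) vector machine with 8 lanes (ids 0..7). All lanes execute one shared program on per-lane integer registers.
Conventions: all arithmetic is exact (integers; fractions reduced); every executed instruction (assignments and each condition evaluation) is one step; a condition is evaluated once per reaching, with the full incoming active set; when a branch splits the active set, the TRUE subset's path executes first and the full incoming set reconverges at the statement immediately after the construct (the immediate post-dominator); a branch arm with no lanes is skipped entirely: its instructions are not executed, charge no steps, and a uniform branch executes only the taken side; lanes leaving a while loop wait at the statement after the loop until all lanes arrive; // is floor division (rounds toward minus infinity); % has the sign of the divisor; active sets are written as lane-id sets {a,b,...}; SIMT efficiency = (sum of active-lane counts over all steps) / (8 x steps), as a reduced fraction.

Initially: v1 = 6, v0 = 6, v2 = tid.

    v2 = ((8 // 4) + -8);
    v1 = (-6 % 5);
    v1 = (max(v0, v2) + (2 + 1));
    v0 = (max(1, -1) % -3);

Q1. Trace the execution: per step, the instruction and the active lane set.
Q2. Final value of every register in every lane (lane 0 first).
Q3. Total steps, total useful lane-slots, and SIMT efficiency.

step 0: v2 <- ((8 // 4) + -8)        {0,1,2,3,4,5,6,7}
step 1: v1 <- (-6 % 5)               {0,1,2,3,4,5,6,7}
step 2: v1 <- (max(v0, v2) + (2 + 1)) {0,1,2,3,4,5,6,7}
step 3: v0 <- (max(1, -1) % -3)      {0,1,2,3,4,5,6,7}

Answer: 4 steps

v1: 9,9,9,9,9,9,9,9
v0: -2,-2,-2,-2,-2,-2,-2,-2
v2: -6,-6,-6,-6,-6,-6,-6,-6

steps = 4; useful = 32; efficiency = 32/32 = 1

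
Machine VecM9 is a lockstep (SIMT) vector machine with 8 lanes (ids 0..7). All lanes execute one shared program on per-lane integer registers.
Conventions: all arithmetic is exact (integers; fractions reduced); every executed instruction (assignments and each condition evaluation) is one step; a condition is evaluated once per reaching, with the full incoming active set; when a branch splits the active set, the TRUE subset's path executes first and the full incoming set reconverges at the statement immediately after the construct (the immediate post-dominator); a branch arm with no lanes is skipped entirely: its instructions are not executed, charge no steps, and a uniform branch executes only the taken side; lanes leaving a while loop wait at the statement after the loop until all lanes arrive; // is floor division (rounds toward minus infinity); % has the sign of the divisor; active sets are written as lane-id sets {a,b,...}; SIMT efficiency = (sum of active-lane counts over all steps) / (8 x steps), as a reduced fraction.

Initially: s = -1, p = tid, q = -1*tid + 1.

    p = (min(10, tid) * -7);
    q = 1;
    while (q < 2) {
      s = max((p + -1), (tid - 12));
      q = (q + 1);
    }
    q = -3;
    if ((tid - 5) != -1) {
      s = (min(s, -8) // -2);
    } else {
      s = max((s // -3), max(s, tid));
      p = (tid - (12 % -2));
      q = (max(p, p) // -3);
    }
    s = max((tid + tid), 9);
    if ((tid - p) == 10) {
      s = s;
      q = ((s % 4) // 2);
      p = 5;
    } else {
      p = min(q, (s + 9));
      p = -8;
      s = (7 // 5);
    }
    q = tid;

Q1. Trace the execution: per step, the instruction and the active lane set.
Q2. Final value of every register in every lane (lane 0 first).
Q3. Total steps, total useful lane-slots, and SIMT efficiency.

step 0: p <- (min(10, tid) * -7)     {0,1,2,3,4,5,6,7}
step 1: q <- 1                       {0,1,2,3,4,5,6,7}
step 2: eval (q < 2)                 {0,1,2,3,4,5,6,7}
step 3: s <- max((p + -1), (tid - 12)) {0,1,2,3,4,5,6,7}
step 4: q <- (q + 1)                 {0,1,2,3,4,5,6,7}
step 5: eval (q < 2)                 {0,1,2,3,4,5,6,7}
step 6: q <- -3                      {0,1,2,3,4,5,6,7}
step 7: eval ((tid - 5) != -1)       {0,1,2,3,4,5,6,7}
step 8: s <- (min(s, -8) // -2)      {0,1,2,3,5,6,7}
step 9: s <- max((s // -3), max(s, tid)) {4}
step 10: p <- (tid - (12 % -2))       {4}
step 11: q <- (max(p, p) // -3)       {4}
step 12: s <- max((tid + tid), 9)     {0,1,2,3,4,5,6,7}
step 13: eval ((tid - p) == 10)       {0,1,2,3,4,5,6,7}
step 14: p <- min(q, (s + 9))         {0,1,2,3,4,5,6,7}
step 15: p <- -8                      {0,1,2,3,4,5,6,7}
step 16: s <- (7 // 5)                {0,1,2,3,4,5,6,7}
step 17: q <- tid                     {0,1,2,3,4,5,6,7}

Answer: 18 steps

s: 1,1,1,1,1,1,1,1
p: -8,-8,-8,-8,-8,-8,-8,-8
q: 0,1,2,3,4,5,6,7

steps = 18; useful = 122; efficiency = 122/144 = 61/72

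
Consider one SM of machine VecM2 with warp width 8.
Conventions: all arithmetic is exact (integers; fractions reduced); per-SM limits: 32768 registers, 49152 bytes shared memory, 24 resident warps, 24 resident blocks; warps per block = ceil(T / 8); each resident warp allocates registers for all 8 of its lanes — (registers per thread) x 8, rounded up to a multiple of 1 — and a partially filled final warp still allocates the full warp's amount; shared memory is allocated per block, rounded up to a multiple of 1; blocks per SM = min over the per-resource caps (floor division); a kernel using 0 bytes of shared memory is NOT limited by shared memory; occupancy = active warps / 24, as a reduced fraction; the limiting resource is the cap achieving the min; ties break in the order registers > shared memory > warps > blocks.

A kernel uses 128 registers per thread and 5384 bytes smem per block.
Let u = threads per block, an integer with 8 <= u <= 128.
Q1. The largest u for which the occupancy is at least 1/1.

Answer: u = 96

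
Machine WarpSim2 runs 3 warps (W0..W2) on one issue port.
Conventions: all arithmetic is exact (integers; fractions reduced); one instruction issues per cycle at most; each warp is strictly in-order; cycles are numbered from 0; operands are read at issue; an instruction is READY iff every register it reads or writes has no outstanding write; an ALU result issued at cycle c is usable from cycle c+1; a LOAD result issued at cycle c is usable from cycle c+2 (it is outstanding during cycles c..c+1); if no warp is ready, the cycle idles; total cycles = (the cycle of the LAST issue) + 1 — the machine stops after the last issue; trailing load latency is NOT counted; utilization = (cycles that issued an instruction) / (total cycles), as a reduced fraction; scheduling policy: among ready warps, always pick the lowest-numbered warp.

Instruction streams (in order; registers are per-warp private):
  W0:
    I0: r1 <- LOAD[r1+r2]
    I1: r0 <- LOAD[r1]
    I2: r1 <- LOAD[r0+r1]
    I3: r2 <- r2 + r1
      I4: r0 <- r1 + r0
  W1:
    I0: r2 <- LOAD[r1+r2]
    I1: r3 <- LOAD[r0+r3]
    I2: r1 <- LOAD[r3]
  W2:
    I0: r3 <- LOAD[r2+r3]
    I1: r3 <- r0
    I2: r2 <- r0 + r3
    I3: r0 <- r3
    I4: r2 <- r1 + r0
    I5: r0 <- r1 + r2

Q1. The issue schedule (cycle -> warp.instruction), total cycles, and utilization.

cycle 0: W0.I0
cycle 1: W1.I0
cycle 2: W0.I1
cycle 3: W1.I1
cycle 4: W0.I2
cycle 5: W1.I2
cycle 6: W0.I3
cycle 7: W0.I4
cycle 8: W2.I0
cycle 9: idle
cycle 10: W2.I1
cycle 11: W2.I2
cycle 12: W2.I3
cycle 13: W2.I4
cycle 14: W2.I5

Answer: 15 cycles, utilization 14/15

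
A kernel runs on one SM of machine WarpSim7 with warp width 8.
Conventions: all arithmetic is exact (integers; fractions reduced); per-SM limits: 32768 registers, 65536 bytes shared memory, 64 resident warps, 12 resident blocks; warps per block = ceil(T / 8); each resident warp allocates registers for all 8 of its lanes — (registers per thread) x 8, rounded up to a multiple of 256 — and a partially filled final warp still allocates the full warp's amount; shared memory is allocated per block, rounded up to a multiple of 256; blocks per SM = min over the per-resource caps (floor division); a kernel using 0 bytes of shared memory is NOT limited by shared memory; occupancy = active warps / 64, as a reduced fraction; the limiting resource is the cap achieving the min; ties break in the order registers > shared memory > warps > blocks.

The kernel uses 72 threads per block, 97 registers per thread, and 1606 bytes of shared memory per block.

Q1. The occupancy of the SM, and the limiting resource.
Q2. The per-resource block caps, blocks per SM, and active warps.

Answer: occupancy 27/64, limited by registers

registers: 3 blocks
shared memory: 36 blocks
warps: 7 blocks
blocks: 12 blocks

Answer: 3 blocks, 27 active warps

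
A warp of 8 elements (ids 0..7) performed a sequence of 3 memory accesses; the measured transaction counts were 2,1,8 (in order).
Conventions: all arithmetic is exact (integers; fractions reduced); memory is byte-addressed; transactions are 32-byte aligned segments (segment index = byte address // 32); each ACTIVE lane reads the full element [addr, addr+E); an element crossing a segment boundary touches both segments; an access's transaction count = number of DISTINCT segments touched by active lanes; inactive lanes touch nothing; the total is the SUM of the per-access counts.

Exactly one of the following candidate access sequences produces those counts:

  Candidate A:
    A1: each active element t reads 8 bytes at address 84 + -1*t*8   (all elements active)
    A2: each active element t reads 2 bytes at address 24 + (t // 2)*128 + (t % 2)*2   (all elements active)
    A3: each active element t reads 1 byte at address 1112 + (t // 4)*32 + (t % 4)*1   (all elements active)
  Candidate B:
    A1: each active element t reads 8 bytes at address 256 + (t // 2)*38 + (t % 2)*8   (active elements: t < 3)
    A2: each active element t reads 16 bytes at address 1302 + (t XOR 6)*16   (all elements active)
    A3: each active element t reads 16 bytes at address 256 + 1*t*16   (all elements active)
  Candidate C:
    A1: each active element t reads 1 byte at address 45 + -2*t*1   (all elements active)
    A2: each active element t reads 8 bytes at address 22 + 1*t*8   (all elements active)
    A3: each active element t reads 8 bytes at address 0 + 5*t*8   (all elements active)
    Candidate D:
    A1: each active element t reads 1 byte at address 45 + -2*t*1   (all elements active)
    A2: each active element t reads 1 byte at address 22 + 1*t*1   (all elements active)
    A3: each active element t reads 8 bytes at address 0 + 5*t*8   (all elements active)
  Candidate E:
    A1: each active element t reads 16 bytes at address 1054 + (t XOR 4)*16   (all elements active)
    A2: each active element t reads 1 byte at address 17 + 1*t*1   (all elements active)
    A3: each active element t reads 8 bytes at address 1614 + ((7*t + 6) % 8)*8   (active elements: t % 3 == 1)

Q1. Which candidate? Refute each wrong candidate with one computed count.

A: A1 gives 3 transactions, not 2
B: A2 gives 5 transactions, not 1
C: A2 gives 3 transactions, not 1
E: A1 gives 5 transactions, not 2
D: all counts match (2,1,8)

Answer: D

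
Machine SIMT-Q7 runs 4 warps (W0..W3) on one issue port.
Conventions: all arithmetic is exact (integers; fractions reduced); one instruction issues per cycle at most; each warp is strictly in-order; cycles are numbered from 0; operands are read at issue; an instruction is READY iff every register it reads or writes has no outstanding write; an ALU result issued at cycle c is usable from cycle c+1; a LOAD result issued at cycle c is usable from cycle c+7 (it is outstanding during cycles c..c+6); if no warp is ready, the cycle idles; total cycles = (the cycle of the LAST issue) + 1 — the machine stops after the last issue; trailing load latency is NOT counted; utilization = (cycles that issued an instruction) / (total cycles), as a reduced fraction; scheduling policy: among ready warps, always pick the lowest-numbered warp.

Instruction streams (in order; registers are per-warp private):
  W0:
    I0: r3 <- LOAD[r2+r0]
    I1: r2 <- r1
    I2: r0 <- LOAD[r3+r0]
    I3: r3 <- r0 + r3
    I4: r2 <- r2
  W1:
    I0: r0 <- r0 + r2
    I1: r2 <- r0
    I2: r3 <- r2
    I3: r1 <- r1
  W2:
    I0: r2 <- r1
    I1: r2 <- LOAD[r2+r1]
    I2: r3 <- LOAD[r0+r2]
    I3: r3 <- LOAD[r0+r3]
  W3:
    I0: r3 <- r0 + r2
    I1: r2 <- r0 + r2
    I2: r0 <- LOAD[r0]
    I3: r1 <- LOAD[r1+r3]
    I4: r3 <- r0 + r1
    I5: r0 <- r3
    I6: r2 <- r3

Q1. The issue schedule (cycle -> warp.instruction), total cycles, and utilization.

cycle 0: W0.I0
cycle 1: W0.I1
cycle 2: W1.I0
cycle 3: W1.I1
cycle 4: W1.I2
cycle 5: W1.I3
cycle 6: W2.I0
cycle 7: W0.I2
cycle 8: W2.I1
cycle 9: W3.I0
cycle 10: W3.I1
cycle 11: W3.I2
cycle 12: W3.I3
cycle 13: idle
cycle 14: W0.I3
cycle 15: W0.I4
cycle 16: W2.I2
cycle 17: idle
cycle 18: idle
cycle 19: W3.I4
cycle 20: W3.I5
cycle 21: W3.I6
cycle 22: idle
cycle 23: W2.I3

Answer: 24 cycles, utilization 5/6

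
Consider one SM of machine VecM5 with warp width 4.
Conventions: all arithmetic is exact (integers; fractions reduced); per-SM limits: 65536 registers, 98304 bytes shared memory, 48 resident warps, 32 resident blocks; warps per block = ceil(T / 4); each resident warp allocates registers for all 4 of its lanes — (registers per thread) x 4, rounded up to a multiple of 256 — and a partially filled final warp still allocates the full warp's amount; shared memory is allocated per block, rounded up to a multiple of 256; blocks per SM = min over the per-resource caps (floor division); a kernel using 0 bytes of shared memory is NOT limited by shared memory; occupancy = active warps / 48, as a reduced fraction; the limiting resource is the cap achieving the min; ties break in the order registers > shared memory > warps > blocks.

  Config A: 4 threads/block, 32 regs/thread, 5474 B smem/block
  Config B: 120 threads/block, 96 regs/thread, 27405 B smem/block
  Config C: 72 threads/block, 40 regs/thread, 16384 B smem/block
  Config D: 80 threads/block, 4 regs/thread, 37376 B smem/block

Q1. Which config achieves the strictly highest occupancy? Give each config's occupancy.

occupancies: A 17/48, B 5/8, C 3/4, D 5/6

Answer: D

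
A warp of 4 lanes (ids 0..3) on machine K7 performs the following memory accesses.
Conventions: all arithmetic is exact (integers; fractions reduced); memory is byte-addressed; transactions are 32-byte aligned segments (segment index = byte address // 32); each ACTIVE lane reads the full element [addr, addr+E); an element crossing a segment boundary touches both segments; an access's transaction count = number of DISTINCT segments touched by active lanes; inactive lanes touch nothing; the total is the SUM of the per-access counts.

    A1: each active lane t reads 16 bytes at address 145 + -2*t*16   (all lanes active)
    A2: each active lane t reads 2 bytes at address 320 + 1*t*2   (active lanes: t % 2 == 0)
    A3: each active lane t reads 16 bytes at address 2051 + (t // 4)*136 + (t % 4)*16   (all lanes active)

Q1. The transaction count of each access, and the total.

A1: 5 transactions
A2: 1 transaction
A3: 3 transactions

Answer: 5,1,3; total 9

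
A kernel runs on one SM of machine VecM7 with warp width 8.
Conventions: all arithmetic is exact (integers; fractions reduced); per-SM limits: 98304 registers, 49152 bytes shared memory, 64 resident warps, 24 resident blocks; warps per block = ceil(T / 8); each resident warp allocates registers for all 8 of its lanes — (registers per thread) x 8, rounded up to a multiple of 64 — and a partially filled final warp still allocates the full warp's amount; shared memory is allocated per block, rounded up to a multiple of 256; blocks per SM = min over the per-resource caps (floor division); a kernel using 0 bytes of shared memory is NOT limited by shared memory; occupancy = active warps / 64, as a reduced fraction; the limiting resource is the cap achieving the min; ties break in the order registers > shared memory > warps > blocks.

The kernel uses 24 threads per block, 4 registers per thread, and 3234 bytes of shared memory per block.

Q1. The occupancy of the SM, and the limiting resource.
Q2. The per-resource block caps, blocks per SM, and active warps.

Answer: occupancy 21/32, limited by shared memory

registers: 512 blocks
shared memory: 14 blocks
warps: 21 blocks
blocks: 24 blocks

Answer: 14 blocks, 42 active warps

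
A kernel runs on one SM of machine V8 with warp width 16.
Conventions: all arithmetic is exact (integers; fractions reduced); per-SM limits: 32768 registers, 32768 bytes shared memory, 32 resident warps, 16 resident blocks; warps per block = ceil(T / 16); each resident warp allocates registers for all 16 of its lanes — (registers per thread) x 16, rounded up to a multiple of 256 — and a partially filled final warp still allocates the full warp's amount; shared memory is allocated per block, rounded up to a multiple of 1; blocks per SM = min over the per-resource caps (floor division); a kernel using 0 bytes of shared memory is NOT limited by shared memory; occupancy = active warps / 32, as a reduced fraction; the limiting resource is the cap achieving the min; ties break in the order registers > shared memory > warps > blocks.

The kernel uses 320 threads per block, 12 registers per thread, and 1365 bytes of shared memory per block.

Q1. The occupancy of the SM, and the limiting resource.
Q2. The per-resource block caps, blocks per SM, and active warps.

Answer: occupancy 5/8, limited by warps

registers: 6 blocks
shared memory: 24 blocks
warps: 1 block
blocks: 16 blocks

Answer: 1 block, 20 active warps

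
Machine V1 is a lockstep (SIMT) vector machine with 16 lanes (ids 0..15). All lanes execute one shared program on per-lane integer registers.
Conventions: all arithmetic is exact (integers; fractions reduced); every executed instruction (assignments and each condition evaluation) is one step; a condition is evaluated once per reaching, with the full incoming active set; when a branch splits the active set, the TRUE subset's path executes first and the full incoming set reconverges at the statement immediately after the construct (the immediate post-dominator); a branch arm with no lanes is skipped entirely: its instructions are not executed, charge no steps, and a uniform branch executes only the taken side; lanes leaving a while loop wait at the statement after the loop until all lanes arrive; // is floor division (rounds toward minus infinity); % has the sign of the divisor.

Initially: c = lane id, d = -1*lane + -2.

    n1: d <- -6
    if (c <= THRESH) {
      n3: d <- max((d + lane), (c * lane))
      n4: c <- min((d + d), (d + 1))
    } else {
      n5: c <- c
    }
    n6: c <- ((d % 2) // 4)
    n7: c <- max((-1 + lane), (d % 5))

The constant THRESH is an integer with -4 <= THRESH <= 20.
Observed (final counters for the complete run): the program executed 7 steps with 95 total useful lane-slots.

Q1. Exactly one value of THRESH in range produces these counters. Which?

Answer: THRESH = 14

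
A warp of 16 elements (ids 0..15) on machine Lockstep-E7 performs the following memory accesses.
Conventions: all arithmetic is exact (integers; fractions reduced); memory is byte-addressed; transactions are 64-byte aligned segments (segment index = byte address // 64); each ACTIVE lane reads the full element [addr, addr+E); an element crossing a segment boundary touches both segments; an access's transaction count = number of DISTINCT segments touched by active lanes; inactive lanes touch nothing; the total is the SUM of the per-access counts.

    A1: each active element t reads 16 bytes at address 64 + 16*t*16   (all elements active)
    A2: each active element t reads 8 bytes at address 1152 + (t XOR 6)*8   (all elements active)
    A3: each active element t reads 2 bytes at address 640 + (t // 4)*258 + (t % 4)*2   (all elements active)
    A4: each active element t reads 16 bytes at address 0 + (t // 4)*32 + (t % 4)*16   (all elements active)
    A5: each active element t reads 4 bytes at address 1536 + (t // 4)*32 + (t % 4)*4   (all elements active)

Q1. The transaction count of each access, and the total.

A1: 16 transactions
A2: 2 transactions
A3: 4 transactions
A4: 3 transactions
A5: 2 transactions

Answer: 16,2,4,3,2; total 27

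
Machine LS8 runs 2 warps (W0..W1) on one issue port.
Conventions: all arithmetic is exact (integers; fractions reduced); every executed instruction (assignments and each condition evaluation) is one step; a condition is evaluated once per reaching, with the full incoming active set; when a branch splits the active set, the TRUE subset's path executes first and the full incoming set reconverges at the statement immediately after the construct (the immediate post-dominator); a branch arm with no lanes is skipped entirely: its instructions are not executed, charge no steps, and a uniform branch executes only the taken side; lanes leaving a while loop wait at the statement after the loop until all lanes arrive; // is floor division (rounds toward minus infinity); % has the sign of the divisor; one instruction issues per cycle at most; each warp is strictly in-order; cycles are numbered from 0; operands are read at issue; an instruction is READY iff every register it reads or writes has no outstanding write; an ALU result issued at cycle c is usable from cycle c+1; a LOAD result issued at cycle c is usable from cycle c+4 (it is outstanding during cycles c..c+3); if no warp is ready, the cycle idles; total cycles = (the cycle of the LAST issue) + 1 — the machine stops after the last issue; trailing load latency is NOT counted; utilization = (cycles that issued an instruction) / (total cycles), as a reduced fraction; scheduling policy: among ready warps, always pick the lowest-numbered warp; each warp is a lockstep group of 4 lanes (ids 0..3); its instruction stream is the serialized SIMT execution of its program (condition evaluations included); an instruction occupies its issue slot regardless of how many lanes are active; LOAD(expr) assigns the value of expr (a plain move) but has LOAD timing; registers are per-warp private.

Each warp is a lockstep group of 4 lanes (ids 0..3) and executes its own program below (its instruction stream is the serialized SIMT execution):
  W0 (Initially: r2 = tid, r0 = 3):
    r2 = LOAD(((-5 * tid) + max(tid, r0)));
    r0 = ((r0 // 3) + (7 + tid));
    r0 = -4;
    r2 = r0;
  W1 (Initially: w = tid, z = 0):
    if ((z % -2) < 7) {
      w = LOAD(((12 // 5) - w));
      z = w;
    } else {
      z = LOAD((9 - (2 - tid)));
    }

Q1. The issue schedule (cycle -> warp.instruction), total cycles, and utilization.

cycle 0: W0.I0
cycle 1: W0.I1
cycle 2: W0.I2
cycle 3: W1.I0
cycle 4: W0.I3
cycle 5: W1.I1
cycle 6: idle
cycle 7: idle
cycle 8: idle
cycle 9: W1.I2

Answer: 10 cycles, utilization 7/10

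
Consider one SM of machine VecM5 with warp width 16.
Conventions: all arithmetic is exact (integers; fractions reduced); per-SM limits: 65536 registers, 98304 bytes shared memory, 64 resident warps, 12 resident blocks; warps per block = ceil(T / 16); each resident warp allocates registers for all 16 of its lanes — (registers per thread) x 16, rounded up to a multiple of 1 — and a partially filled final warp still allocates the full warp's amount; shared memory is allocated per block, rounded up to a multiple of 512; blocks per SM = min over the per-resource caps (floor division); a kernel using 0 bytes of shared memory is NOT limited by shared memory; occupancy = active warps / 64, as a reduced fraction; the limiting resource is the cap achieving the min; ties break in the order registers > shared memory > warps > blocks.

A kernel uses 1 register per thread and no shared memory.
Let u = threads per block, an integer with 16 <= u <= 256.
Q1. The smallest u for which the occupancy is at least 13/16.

Answer: u = 65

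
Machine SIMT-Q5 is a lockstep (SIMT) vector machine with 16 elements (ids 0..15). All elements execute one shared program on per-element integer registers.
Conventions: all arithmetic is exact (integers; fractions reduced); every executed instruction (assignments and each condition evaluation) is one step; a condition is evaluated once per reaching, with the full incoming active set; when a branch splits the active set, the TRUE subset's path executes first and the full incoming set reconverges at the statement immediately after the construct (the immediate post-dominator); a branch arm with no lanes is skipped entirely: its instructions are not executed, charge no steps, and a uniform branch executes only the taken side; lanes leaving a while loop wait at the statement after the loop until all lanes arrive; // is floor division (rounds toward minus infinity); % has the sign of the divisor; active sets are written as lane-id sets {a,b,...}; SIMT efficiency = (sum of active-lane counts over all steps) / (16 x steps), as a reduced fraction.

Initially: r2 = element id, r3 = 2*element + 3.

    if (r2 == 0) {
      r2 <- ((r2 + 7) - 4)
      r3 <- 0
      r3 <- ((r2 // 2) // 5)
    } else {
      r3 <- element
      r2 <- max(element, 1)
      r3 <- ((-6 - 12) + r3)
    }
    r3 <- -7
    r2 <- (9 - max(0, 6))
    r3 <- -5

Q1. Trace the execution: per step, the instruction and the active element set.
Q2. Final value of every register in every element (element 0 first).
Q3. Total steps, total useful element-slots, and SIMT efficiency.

step 0: eval (r2 == 0)               {0,1,2,3,4,5,6,7,8,9,10,11,12,13,14,15}
step 1: r2 <- ((r2 + 7) - 4)         {0}
step 2: r3 <- 0                      {0}
step 3: r3 <- ((r2 // 2) // 5)       {0}
step 4: r3 <- element                {1,2,3,4,5,6,7,8,9,10,11,12,13,14,15}
step 5: r2 <- max(element, 1)        {1,2,3,4,5,6,7,8,9,10,11,12,13,14,15}
step 6: r3 <- ((-6 - 12) + r3)       {1,2,3,4,5,6,7,8,9,10,11,12,13,14,15}
step 7: r3 <- -7                     {0,1,2,3,4,5,6,7,8,9,10,11,12,13,14,15}
step 8: r2 <- (9 - max(0, 6))        {0,1,2,3,4,5,6,7,8,9,10,11,12,13,14,15}
step 9: r3 <- -5                     {0,1,2,3,4,5,6,7,8,9,10,11,12,13,14,15}

Answer: 10 steps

r2: 3,3,3,3,3,3,3,3,3,3,3,3,3,3,3,3
r3: -5,-5,-5,-5,-5,-5,-5,-5,-5,-5,-5,-5,-5,-5,-5,-5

steps = 10; useful = 112; efficiency = 112/160 = 7/10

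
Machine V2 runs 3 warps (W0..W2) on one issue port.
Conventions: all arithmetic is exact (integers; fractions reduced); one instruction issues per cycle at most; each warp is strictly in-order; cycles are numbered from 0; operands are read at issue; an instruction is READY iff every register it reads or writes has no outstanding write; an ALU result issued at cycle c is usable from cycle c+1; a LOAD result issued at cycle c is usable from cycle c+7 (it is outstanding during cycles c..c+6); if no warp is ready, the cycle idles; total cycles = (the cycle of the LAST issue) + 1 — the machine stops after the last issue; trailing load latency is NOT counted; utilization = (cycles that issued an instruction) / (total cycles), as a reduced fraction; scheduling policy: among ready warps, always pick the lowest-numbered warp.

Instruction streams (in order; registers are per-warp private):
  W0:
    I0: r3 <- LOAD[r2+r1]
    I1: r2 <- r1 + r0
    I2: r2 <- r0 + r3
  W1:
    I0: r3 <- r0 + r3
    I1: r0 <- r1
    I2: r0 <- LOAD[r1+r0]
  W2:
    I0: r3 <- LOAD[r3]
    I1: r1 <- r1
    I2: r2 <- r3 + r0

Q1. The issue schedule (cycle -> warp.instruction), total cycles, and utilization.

cycle 0: W0.I0
cycle 1: W0.I1
cycle 2: W1.I0
cycle 3: W1.I1
cycle 4: W1.I2
cycle 5: W2.I0
cycle 6: W2.I1
cycle 7: W0.I2
cycle 8: idle
cycle 9: idle
cycle 10: idle
cycle 11: idle
cycle 12: W2.I2

Answer: 13 cycles, utilization 9/13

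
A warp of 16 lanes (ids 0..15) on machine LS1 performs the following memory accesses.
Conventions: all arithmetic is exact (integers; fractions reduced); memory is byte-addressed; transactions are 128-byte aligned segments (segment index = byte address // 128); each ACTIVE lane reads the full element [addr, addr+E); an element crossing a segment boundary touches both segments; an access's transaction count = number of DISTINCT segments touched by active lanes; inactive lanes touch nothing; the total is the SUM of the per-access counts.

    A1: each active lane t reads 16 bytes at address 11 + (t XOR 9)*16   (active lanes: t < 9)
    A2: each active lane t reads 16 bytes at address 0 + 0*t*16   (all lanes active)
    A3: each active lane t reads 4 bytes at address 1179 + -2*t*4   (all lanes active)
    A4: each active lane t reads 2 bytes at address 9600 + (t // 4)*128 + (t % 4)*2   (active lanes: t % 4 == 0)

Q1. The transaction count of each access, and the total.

A1: 3 transactions
A2: 1 transaction
A3: 2 transactions
A4: 4 transactions

Answer: 3,1,2,4; total 10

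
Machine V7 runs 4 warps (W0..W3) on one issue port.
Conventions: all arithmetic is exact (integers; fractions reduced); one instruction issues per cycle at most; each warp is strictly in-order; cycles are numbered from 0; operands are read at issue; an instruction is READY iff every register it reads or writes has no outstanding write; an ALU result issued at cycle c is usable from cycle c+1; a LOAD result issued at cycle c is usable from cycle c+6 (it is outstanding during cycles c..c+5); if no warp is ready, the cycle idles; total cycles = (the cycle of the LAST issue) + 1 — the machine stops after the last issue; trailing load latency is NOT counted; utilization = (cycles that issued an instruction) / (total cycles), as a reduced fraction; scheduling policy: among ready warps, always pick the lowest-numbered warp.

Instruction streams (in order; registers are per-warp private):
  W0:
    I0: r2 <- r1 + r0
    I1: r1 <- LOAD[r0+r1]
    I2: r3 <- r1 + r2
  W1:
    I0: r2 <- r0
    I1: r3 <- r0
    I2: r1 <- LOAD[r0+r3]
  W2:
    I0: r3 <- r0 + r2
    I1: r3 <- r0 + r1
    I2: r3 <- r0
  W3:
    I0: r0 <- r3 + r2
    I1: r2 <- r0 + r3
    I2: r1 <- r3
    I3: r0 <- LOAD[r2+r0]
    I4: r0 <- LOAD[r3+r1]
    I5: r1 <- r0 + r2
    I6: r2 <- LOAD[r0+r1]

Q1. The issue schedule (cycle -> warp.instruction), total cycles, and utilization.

cycle 0: W0.I0
cycle 1: W0.I1
cycle 2: W1.I0
cycle 3: W1.I1
cycle 4: W1.I2
cycle 5: W2.I0
cycle 6: W2.I1
cycle 7: W0.I2
cycle 8: W2.I2
cycle 9: W3.I0
cycle 10: W3.I1
cycle 11: W3.I2
cycle 12: W3.I3
cycle 13: idle
cycle 14: idle
cycle 15: idle
cycle 16: idle
cycle 17: idle
cycle 18: W3.I4
cycle 19: idle
cycle 20: idle
cycle 21: idle
cycle 22: idle
cycle 23: idle
cycle 24: W3.I5
cycle 25: W3.I6

Answer: 26 cycles, utilization 8/13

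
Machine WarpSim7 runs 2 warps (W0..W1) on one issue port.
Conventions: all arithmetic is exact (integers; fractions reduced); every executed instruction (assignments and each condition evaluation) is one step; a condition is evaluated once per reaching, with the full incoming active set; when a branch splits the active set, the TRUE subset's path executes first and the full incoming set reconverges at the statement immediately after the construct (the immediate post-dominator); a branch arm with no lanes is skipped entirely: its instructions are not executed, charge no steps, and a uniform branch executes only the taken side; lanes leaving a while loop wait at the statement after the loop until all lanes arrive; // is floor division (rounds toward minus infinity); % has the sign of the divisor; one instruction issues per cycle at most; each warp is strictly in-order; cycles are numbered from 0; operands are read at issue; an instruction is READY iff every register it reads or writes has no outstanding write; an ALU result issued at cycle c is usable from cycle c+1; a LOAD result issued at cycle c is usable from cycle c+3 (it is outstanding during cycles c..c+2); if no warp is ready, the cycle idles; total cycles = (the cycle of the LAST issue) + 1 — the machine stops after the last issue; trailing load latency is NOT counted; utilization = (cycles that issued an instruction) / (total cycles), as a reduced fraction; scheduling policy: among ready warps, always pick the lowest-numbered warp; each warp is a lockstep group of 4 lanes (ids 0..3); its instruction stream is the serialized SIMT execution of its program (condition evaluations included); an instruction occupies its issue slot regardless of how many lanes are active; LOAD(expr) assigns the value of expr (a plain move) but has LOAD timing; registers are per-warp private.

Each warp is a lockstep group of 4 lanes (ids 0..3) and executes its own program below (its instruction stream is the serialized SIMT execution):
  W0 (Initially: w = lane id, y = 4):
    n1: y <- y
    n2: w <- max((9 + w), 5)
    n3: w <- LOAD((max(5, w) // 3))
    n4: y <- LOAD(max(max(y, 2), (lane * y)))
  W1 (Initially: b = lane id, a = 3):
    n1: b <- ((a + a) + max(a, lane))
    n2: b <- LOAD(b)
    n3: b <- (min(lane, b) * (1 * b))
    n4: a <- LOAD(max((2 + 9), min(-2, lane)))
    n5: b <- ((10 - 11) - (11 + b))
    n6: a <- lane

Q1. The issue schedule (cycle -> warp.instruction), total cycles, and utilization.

cycle 0: W0.I0
cycle 1: W0.I1
cycle 2: W0.I2
cycle 3: W0.I3
cycle 4: W1.I0
cycle 5: W1.I1
cycle 6: idle
cycle 7: idle
cycle 8: W1.I2
cycle 9: W1.I3
cycle 10: W1.I4
cycle 11: idle
cycle 12: W1.I5

Answer: 13 cycles, utilization 10/13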